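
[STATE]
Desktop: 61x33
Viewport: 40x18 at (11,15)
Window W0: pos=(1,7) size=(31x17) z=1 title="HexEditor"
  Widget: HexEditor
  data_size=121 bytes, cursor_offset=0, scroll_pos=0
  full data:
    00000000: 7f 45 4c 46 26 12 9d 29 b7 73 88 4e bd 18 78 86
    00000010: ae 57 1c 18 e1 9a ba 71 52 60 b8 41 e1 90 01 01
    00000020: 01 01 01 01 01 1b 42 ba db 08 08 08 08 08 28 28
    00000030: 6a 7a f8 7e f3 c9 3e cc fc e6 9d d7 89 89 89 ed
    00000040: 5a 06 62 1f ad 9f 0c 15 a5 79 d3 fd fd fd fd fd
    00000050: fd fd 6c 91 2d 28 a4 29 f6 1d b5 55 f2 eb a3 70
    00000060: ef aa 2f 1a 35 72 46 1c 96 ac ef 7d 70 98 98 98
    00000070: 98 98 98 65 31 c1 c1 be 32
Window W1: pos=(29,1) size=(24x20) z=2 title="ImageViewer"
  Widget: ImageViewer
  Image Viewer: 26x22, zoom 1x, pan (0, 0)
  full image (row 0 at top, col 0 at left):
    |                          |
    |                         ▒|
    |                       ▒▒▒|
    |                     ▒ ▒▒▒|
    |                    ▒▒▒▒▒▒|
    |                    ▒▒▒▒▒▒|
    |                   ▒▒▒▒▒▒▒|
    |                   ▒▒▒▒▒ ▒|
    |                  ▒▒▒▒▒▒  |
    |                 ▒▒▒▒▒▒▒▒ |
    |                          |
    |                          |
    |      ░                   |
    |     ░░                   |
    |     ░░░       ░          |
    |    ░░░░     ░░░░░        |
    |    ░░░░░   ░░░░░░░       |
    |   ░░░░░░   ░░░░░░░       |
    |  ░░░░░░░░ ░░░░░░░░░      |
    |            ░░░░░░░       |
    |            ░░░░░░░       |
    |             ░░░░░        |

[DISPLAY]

 fd fd 6c 91 2d 28┃                     
 ef aa 2f 1a 35 72┃      ░              
 98 98 98 65 31 c1┃     ░░              
                  ┃     ░░░       ░     
                  ┃    ░░░░     ░░░░░   
                  ┗━━━━━━━━━━━━━━━━━━━━━
                    ┃                   
                    ┃                   
━━━━━━━━━━━━━━━━━━━━┛                   
                                        
                                        
                                        
                                        
                                        
                                        
                                        
                                        
                                        


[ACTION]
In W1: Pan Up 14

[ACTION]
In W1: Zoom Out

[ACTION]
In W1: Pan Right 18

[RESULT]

 fd fd 6c 91 2d 28┃                     
 ef aa 2f 1a 35 72┃                     
 98 98 98 65 31 c1┃                     
                  ┃                     
                  ┃                     
                  ┗━━━━━━━━━━━━━━━━━━━━━
                    ┃                   
                    ┃                   
━━━━━━━━━━━━━━━━━━━━┛                   
                                        
                                        
                                        
                                        
                                        
                                        
                                        
                                        
                                        


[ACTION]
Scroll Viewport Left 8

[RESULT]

0000050  fd fd 6c 91 2d 28┃             
0000060  ef aa 2f 1a 35 72┃             
0000070  98 98 98 65 31 c1┃             
                          ┃             
                          ┃             
                          ┗━━━━━━━━━━━━━
                            ┃           
                            ┃           
━━━━━━━━━━━━━━━━━━━━━━━━━━━━┛           
                                        
                                        
                                        
                                        
                                        
                                        
                                        
                                        
                                        


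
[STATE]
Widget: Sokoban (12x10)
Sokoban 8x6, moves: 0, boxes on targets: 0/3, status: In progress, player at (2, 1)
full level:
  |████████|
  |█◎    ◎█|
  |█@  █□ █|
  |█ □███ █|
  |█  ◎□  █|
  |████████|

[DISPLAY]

████████    
█◎    ◎█    
█@  █□ █    
█ □███ █    
█  ◎□  █    
████████    
Moves: 0  0/
            
            
            


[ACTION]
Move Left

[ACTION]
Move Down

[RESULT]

████████    
█◎    ◎█    
█   █□ █    
█@□███ █    
█  ◎□  █    
████████    
Moves: 1  0/
            
            
            


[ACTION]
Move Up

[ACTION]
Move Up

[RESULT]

████████    
█+    ◎█    
█   █□ █    
█ □███ █    
█  ◎□  █    
████████    
Moves: 3  0/
            
            
            


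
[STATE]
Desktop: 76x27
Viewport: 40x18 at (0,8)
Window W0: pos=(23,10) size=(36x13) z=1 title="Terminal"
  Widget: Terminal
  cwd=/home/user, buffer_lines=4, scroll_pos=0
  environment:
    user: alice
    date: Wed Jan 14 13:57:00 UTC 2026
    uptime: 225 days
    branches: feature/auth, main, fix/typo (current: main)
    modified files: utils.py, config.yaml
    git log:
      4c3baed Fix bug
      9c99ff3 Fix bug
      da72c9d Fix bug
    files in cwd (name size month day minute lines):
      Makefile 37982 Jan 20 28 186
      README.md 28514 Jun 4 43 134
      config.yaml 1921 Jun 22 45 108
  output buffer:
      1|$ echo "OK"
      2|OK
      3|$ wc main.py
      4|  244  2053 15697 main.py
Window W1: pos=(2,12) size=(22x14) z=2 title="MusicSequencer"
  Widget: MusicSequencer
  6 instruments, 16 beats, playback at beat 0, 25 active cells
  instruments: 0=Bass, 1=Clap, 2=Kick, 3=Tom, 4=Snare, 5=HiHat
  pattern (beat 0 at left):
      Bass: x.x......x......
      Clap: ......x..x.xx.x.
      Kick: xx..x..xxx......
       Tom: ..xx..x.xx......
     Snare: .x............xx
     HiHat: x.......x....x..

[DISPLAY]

                                        
                                        
                       ┏━━━━━━━━━━━━━━━━
                       ┃ Terminal       
  ┏━━━━━━━━━━━━━━━━━━━━┓────────────────
  ┃ MusicSequencer     ┃$ echo "OK"     
  ┠────────────────────┨OK              
  ┃      ▼1234567890123┃$ wc main.py    
  ┃  Bass█·█······█····┃  244  2053 1569
  ┃  Clap······█··█·██·┃$ █             
  ┃  Kick██··█··███····┃                
  ┃   Tom··██··█·██····┃                
  ┃ Snare·█············┃                
  ┃ HiHat█·······█····█┃                
  ┃                    ┃━━━━━━━━━━━━━━━━
  ┃                    ┃                
  ┃                    ┃                
  ┗━━━━━━━━━━━━━━━━━━━━┛                


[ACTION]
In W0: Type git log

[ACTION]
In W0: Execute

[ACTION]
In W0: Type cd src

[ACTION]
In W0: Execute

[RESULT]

                                        
                                        
                       ┏━━━━━━━━━━━━━━━━
                       ┃ Terminal       
  ┏━━━━━━━━━━━━━━━━━━━━┓────────────────
  ┃ MusicSequencer     ┃$ wc main.py    
  ┠────────────────────┨  244  2053 1569
  ┃      ▼1234567890123┃$ git log       
  ┃  Bass█·█······█····┃4c3baed Fix bug 
  ┃  Clap······█··█·██·┃9c99ff3 Fix bug 
  ┃  Kick██··█··███····┃da72c9d Fix bug 
  ┃   Tom··██··█·██····┃$ cd src        
  ┃ Snare·█············┃                
  ┃ HiHat█·······█····█┃$ █             
  ┃                    ┃━━━━━━━━━━━━━━━━
  ┃                    ┃                
  ┃                    ┃                
  ┗━━━━━━━━━━━━━━━━━━━━┛                


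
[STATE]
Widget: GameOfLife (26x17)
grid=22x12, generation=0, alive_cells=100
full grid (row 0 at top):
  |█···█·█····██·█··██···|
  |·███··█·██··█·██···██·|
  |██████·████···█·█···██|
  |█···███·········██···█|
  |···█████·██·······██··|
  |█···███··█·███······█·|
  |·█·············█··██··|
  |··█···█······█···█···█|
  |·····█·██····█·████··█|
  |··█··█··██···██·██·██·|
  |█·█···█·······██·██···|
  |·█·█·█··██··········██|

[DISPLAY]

Gen: 0                    
█···█·█····██·█··██···    
·███··█·██··█·██···██·    
██████·████···█·█···██    
█···███·········██···█    
···█████·██·······██··    
█···███··█·███······█·    
·█·············█··██··    
··█···█······█···█···█    
·····█·██····█·████··█    
··█··█··██···██·██·██·    
█·█···█·······██·██···    
·█·█·█··██··········██    
                          
                          
                          
                          


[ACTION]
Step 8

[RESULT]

Gen: 8                    
·██········████·······    
·██·······█····██·····    
··········██·█··█·····    
··········██··········    
···········█·█·█······    
······█··█··█·█····██·    
······█··██·█·····██··    
···██·█··█···█·██··█··    
········█···█······██·    
·············█··███··█    
·······██·······████·█    
·············██·····█·    
                          
                          
                          
                          


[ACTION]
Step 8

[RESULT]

Gen: 16                   
·██···················    
·██········█····█·····    
···········█··███·····    
·················█····    
············██···██···    
············██·█·█·█··    
··············██···█··    
···············██·█···    
··············█·······    
·············████·█···    
············█······█··    
·············████··█··    
                          
                          
                          
                          


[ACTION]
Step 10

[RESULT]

Gen: 26                   
·██············███····    
·██················█··    
···············█···█··    
···········█··██······    
···········█·██·█·····    
············█·······█·    
·················███··    
·············█··██····    
···········██···█·····    
·········██·····██·█··    
···········██·█·····█·    
·················███··    
                          
                          
                          
                          


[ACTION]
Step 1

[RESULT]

Gen: 27                   
·██·············█·····    
·██············█··█···    
··············██······    
············██··█·····    
···········█·██·······    
············██···███··    
················████··    
············█···█·····    
··········███··█··█···    
··········█··█·███····    
··········██····█···█·    
··················██··    
                          
                          
                          
                          


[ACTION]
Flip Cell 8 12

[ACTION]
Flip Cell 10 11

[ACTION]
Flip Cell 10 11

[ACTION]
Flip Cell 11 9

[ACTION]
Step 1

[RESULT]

Gen: 28                   
·██···················    
·██···········███·····    
·············████·····    
············█·········    
···········█··█··██···    
············███·█··█··    
············██··█··█··    
···········█···██··█··    
··········███·██······    
·········█··█·██·█····    
·········███···██·██··    
··········█········█··    
                          
                          
                          
                          


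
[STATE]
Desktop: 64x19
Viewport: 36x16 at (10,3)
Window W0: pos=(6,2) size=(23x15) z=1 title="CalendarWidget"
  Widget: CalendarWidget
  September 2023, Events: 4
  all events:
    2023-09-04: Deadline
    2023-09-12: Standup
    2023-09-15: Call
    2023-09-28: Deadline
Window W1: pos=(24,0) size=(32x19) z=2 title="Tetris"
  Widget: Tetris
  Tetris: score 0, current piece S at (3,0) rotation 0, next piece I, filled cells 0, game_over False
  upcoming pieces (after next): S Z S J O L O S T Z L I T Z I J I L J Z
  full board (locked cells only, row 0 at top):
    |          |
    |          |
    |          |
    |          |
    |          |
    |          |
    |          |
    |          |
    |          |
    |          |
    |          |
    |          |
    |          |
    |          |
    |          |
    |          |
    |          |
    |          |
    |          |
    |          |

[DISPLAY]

lendarWidget  ┃          │Next:     
──────────────┃          │████      
 September 202┃          │          
Tu We Th Fr Sa┃          │          
          1  2┃          │          
  5  6  7  8  ┃          │          
12* 13 14 15* ┃          │Score:    
19 20 21 22 23┃          │0         
26 27 28* 29 3┃          │          
              ┃          │          
              ┃          │          
              ┃          │          
              ┃          │          
━━━━━━━━━━━━━━┃          │          
              ┃          │          
              ┗━━━━━━━━━━━━━━━━━━━━━


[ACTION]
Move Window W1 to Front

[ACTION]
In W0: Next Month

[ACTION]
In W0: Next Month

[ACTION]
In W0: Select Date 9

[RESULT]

lendarWidget  ┃          │Next:     
──────────────┃          │████      
 November 2023┃          │          
Tu We Th Fr Sa┃          │          
    1  2  3  4┃          │          
 7  8 [ 9] 10 ┃          │          
14 15 16 17 18┃          │Score:    
21 22 23 24 25┃          │0         
28 29 30      ┃          │          
              ┃          │          
              ┃          │          
              ┃          │          
              ┃          │          
━━━━━━━━━━━━━━┃          │          
              ┃          │          
              ┗━━━━━━━━━━━━━━━━━━━━━


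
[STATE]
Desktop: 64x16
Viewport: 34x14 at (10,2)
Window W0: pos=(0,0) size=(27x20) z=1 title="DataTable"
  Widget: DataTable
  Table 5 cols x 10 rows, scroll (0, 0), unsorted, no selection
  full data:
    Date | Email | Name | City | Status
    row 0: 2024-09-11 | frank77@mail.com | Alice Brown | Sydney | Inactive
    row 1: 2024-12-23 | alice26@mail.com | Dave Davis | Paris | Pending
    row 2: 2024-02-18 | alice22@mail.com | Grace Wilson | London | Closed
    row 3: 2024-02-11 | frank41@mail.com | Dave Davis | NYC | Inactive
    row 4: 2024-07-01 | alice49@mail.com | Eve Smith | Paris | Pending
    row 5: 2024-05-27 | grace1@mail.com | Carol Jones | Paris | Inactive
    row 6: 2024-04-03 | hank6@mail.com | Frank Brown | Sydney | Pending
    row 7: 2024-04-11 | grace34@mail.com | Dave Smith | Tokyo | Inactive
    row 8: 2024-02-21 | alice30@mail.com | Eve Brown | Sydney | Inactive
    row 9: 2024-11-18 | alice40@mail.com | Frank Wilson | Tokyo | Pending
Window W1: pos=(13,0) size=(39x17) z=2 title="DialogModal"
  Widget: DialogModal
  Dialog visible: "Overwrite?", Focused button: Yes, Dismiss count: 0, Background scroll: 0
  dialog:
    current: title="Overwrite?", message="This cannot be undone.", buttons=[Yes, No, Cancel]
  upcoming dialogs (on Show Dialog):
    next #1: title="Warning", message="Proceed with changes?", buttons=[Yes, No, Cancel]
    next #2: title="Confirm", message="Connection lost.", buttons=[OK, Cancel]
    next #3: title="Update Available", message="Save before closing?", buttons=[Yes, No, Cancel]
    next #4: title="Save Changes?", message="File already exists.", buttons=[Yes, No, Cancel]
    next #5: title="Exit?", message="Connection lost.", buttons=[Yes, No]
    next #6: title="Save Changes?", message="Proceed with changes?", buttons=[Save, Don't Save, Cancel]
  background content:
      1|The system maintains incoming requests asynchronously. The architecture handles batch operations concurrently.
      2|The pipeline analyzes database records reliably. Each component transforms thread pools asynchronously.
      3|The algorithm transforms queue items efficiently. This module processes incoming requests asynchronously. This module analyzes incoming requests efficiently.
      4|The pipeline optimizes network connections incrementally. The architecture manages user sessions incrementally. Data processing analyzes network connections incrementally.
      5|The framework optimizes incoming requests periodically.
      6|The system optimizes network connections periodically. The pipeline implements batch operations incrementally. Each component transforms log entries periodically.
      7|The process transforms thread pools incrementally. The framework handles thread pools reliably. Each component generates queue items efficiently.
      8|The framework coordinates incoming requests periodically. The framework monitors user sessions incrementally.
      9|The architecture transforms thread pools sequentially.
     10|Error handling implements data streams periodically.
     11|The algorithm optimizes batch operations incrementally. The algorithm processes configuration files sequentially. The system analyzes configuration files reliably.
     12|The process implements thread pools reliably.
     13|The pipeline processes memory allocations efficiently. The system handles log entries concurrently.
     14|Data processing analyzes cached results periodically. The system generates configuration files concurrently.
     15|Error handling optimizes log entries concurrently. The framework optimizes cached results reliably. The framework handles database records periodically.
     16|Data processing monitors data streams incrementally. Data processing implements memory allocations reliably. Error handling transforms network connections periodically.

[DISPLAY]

───┠──────────────────────────────
 │E┃The system maintains incoming 
─┼─┃The pipeline analyzes database
1│f┃The algorithm transforms queue
3│a┃The pipeline optimizes network
8│a┃The f┌────────────────────────
1│f┃The s│       Overwrite?       
1│a┃The p│ This cannot be undone. 
7│g┃The f│  [Yes]  No   Cancel    
3│h┃The a└────────────────────────
1│g┃Error handling implements data
1│a┃The algorithm optimizes batch 
8│a┃The process implements thread 
   ┃The pipeline processes memory 


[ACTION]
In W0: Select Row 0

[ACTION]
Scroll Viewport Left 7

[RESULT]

──────────┠───────────────────────
te      │E┃The system maintains in
────────┼─┃The pipeline analyzes d
24-09-11│f┃The algorithm transform
24-12-23│a┃The pipeline optimizes 
24-02-18│a┃The f┌─────────────────
24-02-11│f┃The s│       Overwrite?
24-07-01│a┃The p│ This cannot be u
24-05-27│g┃The f│  [Yes]  No   Can
24-04-03│h┃The a└─────────────────
24-04-11│g┃Error handling implemen
24-02-21│a┃The algorithm optimizes
24-11-18│a┃The process implements 
          ┃The pipeline processes 


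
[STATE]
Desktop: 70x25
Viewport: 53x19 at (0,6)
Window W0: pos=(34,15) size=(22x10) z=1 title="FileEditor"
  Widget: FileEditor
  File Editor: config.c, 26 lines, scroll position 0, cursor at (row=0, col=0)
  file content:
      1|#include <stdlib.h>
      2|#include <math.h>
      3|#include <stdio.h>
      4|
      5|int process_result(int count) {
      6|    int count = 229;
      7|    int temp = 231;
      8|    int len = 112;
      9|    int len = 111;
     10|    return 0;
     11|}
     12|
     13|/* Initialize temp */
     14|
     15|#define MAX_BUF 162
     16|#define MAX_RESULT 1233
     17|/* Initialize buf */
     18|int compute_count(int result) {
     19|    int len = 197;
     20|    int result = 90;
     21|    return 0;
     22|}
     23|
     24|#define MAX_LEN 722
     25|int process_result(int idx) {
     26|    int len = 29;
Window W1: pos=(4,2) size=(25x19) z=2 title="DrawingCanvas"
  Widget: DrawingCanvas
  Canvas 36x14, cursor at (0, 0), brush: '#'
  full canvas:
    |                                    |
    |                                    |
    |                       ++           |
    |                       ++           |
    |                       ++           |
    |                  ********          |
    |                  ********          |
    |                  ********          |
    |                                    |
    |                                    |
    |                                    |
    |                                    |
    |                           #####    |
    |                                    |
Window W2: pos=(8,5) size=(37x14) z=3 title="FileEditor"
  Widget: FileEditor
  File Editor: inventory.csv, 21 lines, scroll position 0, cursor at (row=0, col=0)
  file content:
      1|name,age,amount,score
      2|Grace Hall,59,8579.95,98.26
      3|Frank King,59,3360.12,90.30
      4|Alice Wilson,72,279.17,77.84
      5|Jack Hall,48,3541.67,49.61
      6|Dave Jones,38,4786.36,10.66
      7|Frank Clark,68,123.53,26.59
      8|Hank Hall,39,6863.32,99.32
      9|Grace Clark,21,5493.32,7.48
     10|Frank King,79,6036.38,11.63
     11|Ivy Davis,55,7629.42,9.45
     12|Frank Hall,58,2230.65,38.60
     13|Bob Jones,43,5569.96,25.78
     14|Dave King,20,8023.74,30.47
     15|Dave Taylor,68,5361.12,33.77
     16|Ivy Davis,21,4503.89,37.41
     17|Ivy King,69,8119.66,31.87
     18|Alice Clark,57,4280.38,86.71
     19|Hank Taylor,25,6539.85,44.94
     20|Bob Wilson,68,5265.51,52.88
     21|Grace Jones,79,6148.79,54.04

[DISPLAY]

    ┃   ┃ FileEditor                        ┃        
    ┃   ┠───────────────────────────────────┨        
    ┃   ┃█ame,age,amount,score             ▲┃        
    ┃   ┃Grace Hall,59,8579.95,98.26       █┃        
    ┃   ┃Frank King,59,3360.12,90.30       ░┃        
    ┃   ┃Alice Wilson,72,279.17,77.84      ░┃        
    ┃   ┃Jack Hall,48,3541.67,49.61        ░┃        
    ┃   ┃Dave Jones,38,4786.36,10.66       ░┃        
    ┃   ┃Frank Clark,68,123.53,26.59       ░┃        
    ┃   ┃Hank Hall,39,6863.32,99.32        ░┃━━━━━━━━
    ┃   ┃Grace Clark,21,5493.32,7.48       ░┃r       
    ┃   ┃Frank King,79,6036.38,11.63       ▼┃────────
    ┃   ┗━━━━━━━━━━━━━━━━━━━━━━━━━━━━━━━━━━━┛stdlib.h
    ┃                       ┃     ┃#include <math.h> 
    ┗━━━━━━━━━━━━━━━━━━━━━━━┛     ┃#include <stdio.h>
                                  ┃                  
                                  ┃int process_result
                                  ┃    int count = 22
                                  ┗━━━━━━━━━━━━━━━━━━


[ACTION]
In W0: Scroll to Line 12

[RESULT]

    ┃   ┃ FileEditor                        ┃        
    ┃   ┠───────────────────────────────────┨        
    ┃   ┃█ame,age,amount,score             ▲┃        
    ┃   ┃Grace Hall,59,8579.95,98.26       █┃        
    ┃   ┃Frank King,59,3360.12,90.30       ░┃        
    ┃   ┃Alice Wilson,72,279.17,77.84      ░┃        
    ┃   ┃Jack Hall,48,3541.67,49.61        ░┃        
    ┃   ┃Dave Jones,38,4786.36,10.66       ░┃        
    ┃   ┃Frank Clark,68,123.53,26.59       ░┃        
    ┃   ┃Hank Hall,39,6863.32,99.32        ░┃━━━━━━━━
    ┃   ┃Grace Clark,21,5493.32,7.48       ░┃r       
    ┃   ┃Frank King,79,6036.38,11.63       ▼┃────────
    ┃   ┗━━━━━━━━━━━━━━━━━━━━━━━━━━━━━━━━━━━┛        
    ┃                       ┃     ┃/* Initialize temp
    ┗━━━━━━━━━━━━━━━━━━━━━━━┛     ┃                  
                                  ┃#define MAX_BUF 16
                                  ┃#define MAX_RESULT
                                  ┃/* Initialize buf 
                                  ┗━━━━━━━━━━━━━━━━━━


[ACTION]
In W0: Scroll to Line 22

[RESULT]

    ┃   ┃ FileEditor                        ┃        
    ┃   ┠───────────────────────────────────┨        
    ┃   ┃█ame,age,amount,score             ▲┃        
    ┃   ┃Grace Hall,59,8579.95,98.26       █┃        
    ┃   ┃Frank King,59,3360.12,90.30       ░┃        
    ┃   ┃Alice Wilson,72,279.17,77.84      ░┃        
    ┃   ┃Jack Hall,48,3541.67,49.61        ░┃        
    ┃   ┃Dave Jones,38,4786.36,10.66       ░┃        
    ┃   ┃Frank Clark,68,123.53,26.59       ░┃        
    ┃   ┃Hank Hall,39,6863.32,99.32        ░┃━━━━━━━━
    ┃   ┃Grace Clark,21,5493.32,7.48       ░┃r       
    ┃   ┃Frank King,79,6036.38,11.63       ▼┃────────
    ┃   ┗━━━━━━━━━━━━━━━━━━━━━━━━━━━━━━━━━━━┛ 0;     
    ┃                       ┃     ┃}                 
    ┗━━━━━━━━━━━━━━━━━━━━━━━┛     ┃                  
                                  ┃#define MAX_LEN 72
                                  ┃int process_result
                                  ┃    int len = 29; 
                                  ┗━━━━━━━━━━━━━━━━━━


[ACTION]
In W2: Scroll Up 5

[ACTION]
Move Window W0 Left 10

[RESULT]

    ┃   ┃ FileEditor                        ┃        
    ┃   ┠───────────────────────────────────┨        
    ┃   ┃█ame,age,amount,score             ▲┃        
    ┃   ┃Grace Hall,59,8579.95,98.26       █┃        
    ┃   ┃Frank King,59,3360.12,90.30       ░┃        
    ┃   ┃Alice Wilson,72,279.17,77.84      ░┃        
    ┃   ┃Jack Hall,48,3541.67,49.61        ░┃        
    ┃   ┃Dave Jones,38,4786.36,10.66       ░┃        
    ┃   ┃Frank Clark,68,123.53,26.59       ░┃        
    ┃   ┃Hank Hall,39,6863.32,99.32        ░┃┓       
    ┃   ┃Grace Clark,21,5493.32,7.48       ░┃┃       
    ┃   ┃Frank King,79,6036.38,11.63       ▼┃┨       
    ┃   ┗━━━━━━━━━━━━━━━━━━━━━━━━━━━━━━━━━━━┛┃       
    ┃                       ┃               ░┃       
    ┗━━━━━━━━━━━━━━━━━━━━━━━┛               ░┃       
                        ┃#define MAX_LEN 722░┃       
                        ┃int process_result(█┃       
                        ┃    int len = 29;  ▼┃       
                        ┗━━━━━━━━━━━━━━━━━━━━┛       


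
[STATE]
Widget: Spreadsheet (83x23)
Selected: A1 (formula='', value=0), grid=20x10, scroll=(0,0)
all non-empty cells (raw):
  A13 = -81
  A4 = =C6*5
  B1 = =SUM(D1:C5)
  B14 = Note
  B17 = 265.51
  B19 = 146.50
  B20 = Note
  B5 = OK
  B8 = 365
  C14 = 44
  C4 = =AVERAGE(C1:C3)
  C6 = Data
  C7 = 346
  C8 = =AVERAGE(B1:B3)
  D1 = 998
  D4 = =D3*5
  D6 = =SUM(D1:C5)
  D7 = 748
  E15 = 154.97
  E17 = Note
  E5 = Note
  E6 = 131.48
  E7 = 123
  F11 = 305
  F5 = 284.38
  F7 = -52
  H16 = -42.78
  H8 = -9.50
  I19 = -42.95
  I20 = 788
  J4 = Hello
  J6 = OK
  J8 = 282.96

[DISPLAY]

A1:                                                                                
       A       B       C       D       E       F       G       H       I       J   
-----------------------------------------------------------------------------------
  1      [0]     998       0     998       0       0       0       0       0       
  2        0       0       0       0       0       0       0       0       0       
  3        0       0       0       0       0       0       0       0       0       
  4 #ERR!          0       0       0       0       0       0       0       0Hello  
  5        0OK             0       0Note      284.38       0       0       0       
  6        0       0Data         998  131.48       0       0       0       0OK     
  7        0       0     346     748     123     -52       0       0       0       
  8        0     365  332.67       0       0       0       0   -9.50       0  282.9
  9        0       0       0       0       0       0       0       0       0       
 10        0       0       0       0       0       0       0       0       0       
 11        0       0       0       0       0     305       0       0       0       
 12        0       0       0       0       0       0       0       0       0       
 13      -81       0       0       0       0       0       0       0       0       
 14        0Note          44       0       0       0       0       0       0       
 15        0       0       0       0  154.97       0       0       0       0       
 16        0       0       0       0       0       0       0  -42.78       0       
 17        0  265.51       0       0Note           0       0       0       0       
 18        0       0       0       0       0       0       0       0       0       
 19        0  146.50       0       0       0       0       0       0  -42.95       
 20        0Note           0       0       0       0       0       0     788       


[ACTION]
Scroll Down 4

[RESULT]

A1:                                                                                
       A       B       C       D       E       F       G       H       I       J   
-----------------------------------------------------------------------------------
  5        0OK             0       0Note      284.38       0       0       0       
  6        0       0Data         998  131.48       0       0       0       0OK     
  7        0       0     346     748     123     -52       0       0       0       
  8        0     365  332.67       0       0       0       0   -9.50       0  282.9
  9        0       0       0       0       0       0       0       0       0       
 10        0       0       0       0       0       0       0       0       0       
 11        0       0       0       0       0     305       0       0       0       
 12        0       0       0       0       0       0       0       0       0       
 13      -81       0       0       0       0       0       0       0       0       
 14        0Note          44       0       0       0       0       0       0       
 15        0       0       0       0  154.97       0       0       0       0       
 16        0       0       0       0       0       0       0  -42.78       0       
 17        0  265.51       0       0Note           0       0       0       0       
 18        0       0       0       0       0       0       0       0       0       
 19        0  146.50       0       0       0       0       0       0  -42.95       
 20        0Note           0       0       0       0       0       0     788       
                                                                                   
                                                                                   
                                                                                   
                                                                                   


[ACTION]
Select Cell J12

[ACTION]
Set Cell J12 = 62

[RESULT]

J12: 62                                                                            
       A       B       C       D       E       F       G       H       I       J   
-----------------------------------------------------------------------------------
  5        0OK             0       0Note      284.38       0       0       0       
  6        0       0Data         998  131.48       0       0       0       0OK     
  7        0       0     346     748     123     -52       0       0       0       
  8        0     365  332.67       0       0       0       0   -9.50       0  282.9
  9        0       0       0       0       0       0       0       0       0       
 10        0       0       0       0       0       0       0       0       0       
 11        0       0       0       0       0     305       0       0       0       
 12        0       0       0       0       0       0       0       0       0    [62
 13      -81       0       0       0       0       0       0       0       0       
 14        0Note          44       0       0       0       0       0       0       
 15        0       0       0       0  154.97       0       0       0       0       
 16        0       0       0       0       0       0       0  -42.78       0       
 17        0  265.51       0       0Note           0       0       0       0       
 18        0       0       0       0       0       0       0       0       0       
 19        0  146.50       0       0       0       0       0       0  -42.95       
 20        0Note           0       0       0       0       0       0     788       
                                                                                   
                                                                                   
                                                                                   
                                                                                   


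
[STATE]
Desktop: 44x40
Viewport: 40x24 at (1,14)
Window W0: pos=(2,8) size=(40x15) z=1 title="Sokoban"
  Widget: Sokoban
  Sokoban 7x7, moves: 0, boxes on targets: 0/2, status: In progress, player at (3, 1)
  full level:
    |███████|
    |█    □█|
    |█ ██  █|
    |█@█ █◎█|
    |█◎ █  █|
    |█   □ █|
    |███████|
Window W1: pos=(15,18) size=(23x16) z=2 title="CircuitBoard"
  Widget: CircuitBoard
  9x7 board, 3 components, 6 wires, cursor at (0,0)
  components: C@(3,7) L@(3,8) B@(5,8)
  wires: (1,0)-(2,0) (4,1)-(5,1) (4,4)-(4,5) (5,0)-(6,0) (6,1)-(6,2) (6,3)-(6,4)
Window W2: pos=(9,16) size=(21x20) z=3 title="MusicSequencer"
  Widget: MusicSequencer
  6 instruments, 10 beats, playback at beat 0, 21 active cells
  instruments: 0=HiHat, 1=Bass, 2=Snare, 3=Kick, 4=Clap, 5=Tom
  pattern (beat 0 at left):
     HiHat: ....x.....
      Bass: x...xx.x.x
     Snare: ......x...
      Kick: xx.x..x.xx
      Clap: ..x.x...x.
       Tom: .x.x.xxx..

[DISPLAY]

 ┃█@█ █◎█                               
 ┃█◎ █  █                               
 ┃█   □ ┏━━━━━━━━━━━━━━━━━━━┓           
 ┃██████┃ MusicSequencer    ┃           
 ┃Moves:┠───────────────────┨━━━━━━━┓   
 ┃      ┃      ▼123456789   ┃       ┃   
 ┃      ┃ HiHat····█·····   ┃───────┨   
 ┃      ┃  Bass█···██·█·█   ┃ 6 7 8 ┃   
 ┗━━━━━━┃ Snare······█···   ┃       ┃━━━
        ┃  Kick██·█··█·██   ┃       ┃   
        ┃  Clap··█·█···█·   ┃       ┃   
        ┃   Tom·█·█·███··   ┃       ┃   
        ┃                   ┃       ┃   
        ┃                   ┃       ┃   
        ┃                   ┃       ┃   
        ┃                   ┃       ┃   
        ┃                   ┃      ·┃   
        ┃                   ┃       ┃   
        ┃                   ┃       ┃   
        ┃                   ┃━━━━━━━┛   
        ┃                   ┃           
        ┗━━━━━━━━━━━━━━━━━━━┛           
                                        
                                        


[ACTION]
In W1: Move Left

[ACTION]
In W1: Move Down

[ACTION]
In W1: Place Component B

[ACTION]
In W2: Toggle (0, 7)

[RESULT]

 ┃█@█ █◎█                               
 ┃█◎ █  █                               
 ┃█   □ ┏━━━━━━━━━━━━━━━━━━━┓           
 ┃██████┃ MusicSequencer    ┃           
 ┃Moves:┠───────────────────┨━━━━━━━┓   
 ┃      ┃      ▼123456789   ┃       ┃   
 ┃      ┃ HiHat····█··█··   ┃───────┨   
 ┃      ┃  Bass█···██·█·█   ┃ 6 7 8 ┃   
 ┗━━━━━━┃ Snare······█···   ┃       ┃━━━
        ┃  Kick██·█··█·██   ┃       ┃   
        ┃  Clap··█·█···█·   ┃       ┃   
        ┃   Tom·█·█·███··   ┃       ┃   
        ┃                   ┃       ┃   
        ┃                   ┃       ┃   
        ┃                   ┃       ┃   
        ┃                   ┃       ┃   
        ┃                   ┃      ·┃   
        ┃                   ┃       ┃   
        ┃                   ┃       ┃   
        ┃                   ┃━━━━━━━┛   
        ┃                   ┃           
        ┗━━━━━━━━━━━━━━━━━━━┛           
                                        
                                        


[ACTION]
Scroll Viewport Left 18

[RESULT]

  ┃█@█ █◎█                              
  ┃█◎ █  █                              
  ┃█   □ ┏━━━━━━━━━━━━━━━━━━━┓          
  ┃██████┃ MusicSequencer    ┃          
  ┃Moves:┠───────────────────┨━━━━━━━┓  
  ┃      ┃      ▼123456789   ┃       ┃  
  ┃      ┃ HiHat····█··█··   ┃───────┨  
  ┃      ┃  Bass█···██·█·█   ┃ 6 7 8 ┃  
  ┗━━━━━━┃ Snare······█···   ┃       ┃━━
         ┃  Kick██·█··█·██   ┃       ┃  
         ┃  Clap··█·█···█·   ┃       ┃  
         ┃   Tom·█·█·███··   ┃       ┃  
         ┃                   ┃       ┃  
         ┃                   ┃       ┃  
         ┃                   ┃       ┃  
         ┃                   ┃       ┃  
         ┃                   ┃      ·┃  
         ┃                   ┃       ┃  
         ┃                   ┃       ┃  
         ┃                   ┃━━━━━━━┛  
         ┃                   ┃          
         ┗━━━━━━━━━━━━━━━━━━━┛          
                                        
                                        
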